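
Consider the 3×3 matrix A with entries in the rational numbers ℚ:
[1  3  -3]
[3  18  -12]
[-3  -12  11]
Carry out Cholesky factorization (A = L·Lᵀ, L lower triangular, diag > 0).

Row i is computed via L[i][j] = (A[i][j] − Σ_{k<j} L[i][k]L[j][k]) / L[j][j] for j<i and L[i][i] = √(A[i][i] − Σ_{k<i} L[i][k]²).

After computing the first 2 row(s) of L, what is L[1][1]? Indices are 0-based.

L[1][1] = 3

Step 1: L[0][0] = √(1) = 1.
  L[1][0] = (3) / L[0][0] = 3.
Step 2: L[1][1] = √(9) = 3.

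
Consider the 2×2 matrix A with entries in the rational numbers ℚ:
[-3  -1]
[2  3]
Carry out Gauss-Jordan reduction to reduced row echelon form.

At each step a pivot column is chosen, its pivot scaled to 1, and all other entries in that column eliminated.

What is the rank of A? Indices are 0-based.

rank = 2

step 1: normalize row 0 (÷-3) = (1, 1/3)
  row 1: subtract 2×row0 = (0, 7/3)
step 2: normalize row 1 (÷7/3) = (0, 1)
  row 0: subtract 1/3×row1 = (1, 0)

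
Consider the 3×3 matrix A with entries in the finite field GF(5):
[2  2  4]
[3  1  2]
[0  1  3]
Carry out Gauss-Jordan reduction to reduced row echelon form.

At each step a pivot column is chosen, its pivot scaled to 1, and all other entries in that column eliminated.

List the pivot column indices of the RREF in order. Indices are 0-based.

pivot(0,0)=2: scale R0 → (1, 1, 2)
  clear (1,0): R1 −= (3)R0 → (0, 3, 1)
pivot(1,1)=3: scale R1 → (0, 1, 2)
  clear (0,1): R0 −= (1)R1 → (1, 0, 0)
  clear (2,1): R2 −= (1)R1 → (0, 0, 1)
pivot(2,2)=1: scale R2 → (0, 0, 1)
  clear (1,2): R1 −= (2)R2 → (0, 1, 0)

pivot columns: 0, 1, 2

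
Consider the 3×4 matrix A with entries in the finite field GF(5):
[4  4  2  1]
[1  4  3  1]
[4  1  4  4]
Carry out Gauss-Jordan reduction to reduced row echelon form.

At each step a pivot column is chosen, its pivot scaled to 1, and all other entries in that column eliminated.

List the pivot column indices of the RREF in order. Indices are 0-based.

pivot columns: 0, 1, 2

pivot(0,0)=4: scale R0 → (1, 1, 3, 4)
  clear (1,0): R1 −= (1)R0 → (0, 3, 0, 2)
  clear (2,0): R2 −= (4)R0 → (0, 2, 2, 3)
pivot(1,1)=3: scale R1 → (0, 1, 0, 4)
  clear (0,1): R0 −= (1)R1 → (1, 0, 3, 0)
  clear (2,1): R2 −= (2)R1 → (0, 0, 2, 0)
pivot(2,2)=2: scale R2 → (0, 0, 1, 0)
  clear (0,2): R0 −= (3)R2 → (1, 0, 0, 0)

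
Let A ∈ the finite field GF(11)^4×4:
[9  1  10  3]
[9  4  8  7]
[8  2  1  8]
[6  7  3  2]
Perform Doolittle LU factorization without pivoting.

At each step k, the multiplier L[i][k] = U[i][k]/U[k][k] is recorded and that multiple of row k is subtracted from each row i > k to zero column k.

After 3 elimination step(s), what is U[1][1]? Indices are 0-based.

U[1][1] = 3

k=0: U[0][0]=9
  eliminate (1,0): mult=1, new row 1: (0, 3, 9, 4); set L[1][0]=1
  eliminate (2,0): mult=7, new row 2: (0, 6, 8, 9); set L[2][0]=7
  eliminate (3,0): mult=8, new row 3: (0, 10, 0, 0); set L[3][0]=8
k=1: U[1][1]=3
  eliminate (2,1): mult=2, new row 2: (0, 0, 1, 1); set L[2][1]=2
  eliminate (3,1): mult=7, new row 3: (0, 0, 3, 5); set L[3][1]=7
k=2: U[2][2]=1
  eliminate (3,2): mult=3, new row 3: (0, 0, 0, 2); set L[3][2]=3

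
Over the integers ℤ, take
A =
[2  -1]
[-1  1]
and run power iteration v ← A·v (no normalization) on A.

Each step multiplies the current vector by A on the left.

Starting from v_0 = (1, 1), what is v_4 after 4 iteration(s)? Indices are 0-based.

v_4 = (13, -8)

v_0 = (1, 1).
v_1 = A·v_0 = (1, 0).
v_2 = A·v_1 = (2, -1).
v_3 = A·v_2 = (5, -3).
v_4 = A·v_3 = (13, -8).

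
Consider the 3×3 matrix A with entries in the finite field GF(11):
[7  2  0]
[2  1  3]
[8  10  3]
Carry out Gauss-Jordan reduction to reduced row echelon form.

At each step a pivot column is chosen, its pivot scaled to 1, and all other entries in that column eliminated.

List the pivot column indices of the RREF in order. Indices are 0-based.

step 1: normalize row 0 (÷7) = (1, 5, 0)
  row 1: subtract 2×row0 = (0, 2, 3)
  row 2: subtract 8×row0 = (0, 3, 3)
step 2: normalize row 1 (÷2) = (0, 1, 7)
  row 0: subtract 5×row1 = (1, 0, 9)
  row 2: subtract 3×row1 = (0, 0, 4)
step 3: normalize row 2 (÷4) = (0, 0, 1)
  row 0: subtract 9×row2 = (1, 0, 0)
  row 1: subtract 7×row2 = (0, 1, 0)

pivot columns: 0, 1, 2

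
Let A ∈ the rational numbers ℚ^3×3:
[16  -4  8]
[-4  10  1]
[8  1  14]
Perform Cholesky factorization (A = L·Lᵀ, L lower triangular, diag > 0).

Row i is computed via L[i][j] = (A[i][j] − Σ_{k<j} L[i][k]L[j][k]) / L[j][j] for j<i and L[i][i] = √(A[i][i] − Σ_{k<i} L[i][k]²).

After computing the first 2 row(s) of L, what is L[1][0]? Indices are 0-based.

Step 1: L[0][0] = √(16) = 4.
  L[1][0] = (-4) / L[0][0] = -1.
Step 2: L[1][1] = √(9) = 3.

L[1][0] = -1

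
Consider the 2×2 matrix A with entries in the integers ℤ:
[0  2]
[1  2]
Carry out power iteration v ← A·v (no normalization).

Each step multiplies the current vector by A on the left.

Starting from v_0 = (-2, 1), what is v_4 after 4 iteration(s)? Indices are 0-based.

v_4 = (8, 12)

v_0 = (-2, 1).
v_1 = A·v_0 = (2, 0).
v_2 = A·v_1 = (0, 2).
v_3 = A·v_2 = (4, 4).
v_4 = A·v_3 = (8, 12).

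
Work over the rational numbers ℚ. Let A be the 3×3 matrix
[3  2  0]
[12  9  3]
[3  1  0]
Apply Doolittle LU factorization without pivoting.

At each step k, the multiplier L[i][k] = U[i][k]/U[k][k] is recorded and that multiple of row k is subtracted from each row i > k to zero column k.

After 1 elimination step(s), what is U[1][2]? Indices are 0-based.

k=0: U[0][0]=3
  eliminate (1,0): mult=4, new row 1: (0, 1, 3); set L[1][0]=4
  eliminate (2,0): mult=1, new row 2: (0, -1, 0); set L[2][0]=1

U[1][2] = 3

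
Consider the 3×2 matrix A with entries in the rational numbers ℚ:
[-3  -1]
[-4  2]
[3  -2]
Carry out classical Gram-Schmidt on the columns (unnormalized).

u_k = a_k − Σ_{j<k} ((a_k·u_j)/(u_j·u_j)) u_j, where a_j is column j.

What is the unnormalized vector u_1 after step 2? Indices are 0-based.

u_1 = (-67/34, 12/17, -35/34)

Step 1: u_0 = a_0 = (-3, -4, 3).
Step 2: u_1 = a_1 − (-11/34)·u_0 = (-67/34, 12/17, -35/34).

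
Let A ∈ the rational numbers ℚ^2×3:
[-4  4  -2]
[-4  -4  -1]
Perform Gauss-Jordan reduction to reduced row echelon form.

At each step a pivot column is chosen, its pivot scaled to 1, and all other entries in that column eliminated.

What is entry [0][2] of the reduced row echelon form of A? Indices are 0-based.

M[0][2] = 3/8

step 1: normalize row 0 (÷-4) = (1, -1, 1/2)
  row 1: subtract -4×row0 = (0, -8, 1)
step 2: normalize row 1 (÷-8) = (0, 1, -1/8)
  row 0: subtract -1×row1 = (1, 0, 3/8)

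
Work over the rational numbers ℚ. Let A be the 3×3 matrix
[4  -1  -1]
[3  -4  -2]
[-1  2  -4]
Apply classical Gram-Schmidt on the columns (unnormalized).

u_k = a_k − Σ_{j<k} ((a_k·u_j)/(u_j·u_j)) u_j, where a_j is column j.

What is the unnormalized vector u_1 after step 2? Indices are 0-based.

Step 1: u_0 = a_0 = (4, 3, -1).
Step 2: u_1 = a_1 − (-9/13)·u_0 = (23/13, -25/13, 17/13).

u_1 = (23/13, -25/13, 17/13)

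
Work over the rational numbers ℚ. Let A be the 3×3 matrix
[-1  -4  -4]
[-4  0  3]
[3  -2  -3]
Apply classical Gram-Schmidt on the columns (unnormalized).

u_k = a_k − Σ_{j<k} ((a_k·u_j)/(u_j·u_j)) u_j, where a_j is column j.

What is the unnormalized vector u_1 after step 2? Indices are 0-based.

Step 1: u_0 = a_0 = (-1, -4, 3).
Step 2: u_1 = a_1 − (-1/13)·u_0 = (-53/13, -4/13, -23/13).

u_1 = (-53/13, -4/13, -23/13)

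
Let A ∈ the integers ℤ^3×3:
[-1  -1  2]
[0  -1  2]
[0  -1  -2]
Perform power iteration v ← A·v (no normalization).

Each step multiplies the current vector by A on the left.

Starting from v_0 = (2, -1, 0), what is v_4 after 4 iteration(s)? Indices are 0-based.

v_4 = (26, 17, -3)

v_0 = (2, -1, 0).
v_1 = A·v_0 = (-1, 1, 1).
v_2 = A·v_1 = (2, 1, -3).
v_3 = A·v_2 = (-9, -7, 5).
v_4 = A·v_3 = (26, 17, -3).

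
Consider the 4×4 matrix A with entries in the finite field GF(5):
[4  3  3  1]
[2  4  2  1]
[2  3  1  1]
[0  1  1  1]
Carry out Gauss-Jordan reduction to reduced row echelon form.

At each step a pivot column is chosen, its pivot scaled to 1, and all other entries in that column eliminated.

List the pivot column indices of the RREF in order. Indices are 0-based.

pivot(0,0)=4: scale R0 → (1, 2, 2, 4)
  clear (1,0): R1 −= (2)R0 → (0, 0, 3, 3)
  clear (2,0): R2 −= (2)R0 → (0, 4, 2, 3)
pivot(1,1): swap R1↔R2
pivot(1,1)=4: scale R1 → (0, 1, 3, 2)
  clear (0,1): R0 −= (2)R1 → (1, 0, 1, 0)
  clear (3,1): R3 −= (1)R1 → (0, 0, 3, 4)
pivot(2,2)=3: scale R2 → (0, 0, 1, 1)
  clear (0,2): R0 −= (1)R2 → (1, 0, 0, 4)
  clear (1,2): R1 −= (3)R2 → (0, 1, 0, 4)
  clear (3,2): R3 −= (3)R2 → (0, 0, 0, 1)
pivot(3,3)=1: scale R3 → (0, 0, 0, 1)
  clear (0,3): R0 −= (4)R3 → (1, 0, 0, 0)
  clear (1,3): R1 −= (4)R3 → (0, 1, 0, 0)
  clear (2,3): R2 −= (1)R3 → (0, 0, 1, 0)

pivot columns: 0, 1, 2, 3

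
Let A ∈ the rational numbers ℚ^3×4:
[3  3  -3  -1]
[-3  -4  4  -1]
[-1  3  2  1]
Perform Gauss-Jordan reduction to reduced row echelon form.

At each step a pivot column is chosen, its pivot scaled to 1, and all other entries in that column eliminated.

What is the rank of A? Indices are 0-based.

[1] R0 /= 3  ⇒  (1, 1, -1, -1/3)
     R1 -= -3·R0  ⇒  (0, -1, 1, -2)
     R2 -= -1·R0  ⇒  (0, 4, 1, 2/3)
[2] R1 /= -1  ⇒  (0, 1, -1, 2)
     R0 -= 1·R1  ⇒  (1, 0, 0, -7/3)
     R2 -= 4·R1  ⇒  (0, 0, 5, -22/3)
[3] R2 /= 5  ⇒  (0, 0, 1, -22/15)
     R1 -= -1·R2  ⇒  (0, 1, 0, 8/15)

rank = 3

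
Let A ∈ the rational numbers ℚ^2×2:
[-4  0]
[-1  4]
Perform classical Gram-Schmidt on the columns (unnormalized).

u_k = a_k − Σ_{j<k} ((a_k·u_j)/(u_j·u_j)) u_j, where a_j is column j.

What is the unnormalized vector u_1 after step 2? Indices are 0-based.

Step 1: u_0 = a_0 = (-4, -1).
Step 2: u_1 = a_1 − (-4/17)·u_0 = (-16/17, 64/17).

u_1 = (-16/17, 64/17)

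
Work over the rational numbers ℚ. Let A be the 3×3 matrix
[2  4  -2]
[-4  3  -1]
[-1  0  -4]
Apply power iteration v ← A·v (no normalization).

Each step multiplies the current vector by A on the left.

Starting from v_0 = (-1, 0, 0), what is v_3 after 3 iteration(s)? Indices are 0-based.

v_3 = (100, 19, -2)

v_0 = (-1, 0, 0).
v_1 = A·v_0 = (-2, 4, 1).
v_2 = A·v_1 = (10, 19, -2).
v_3 = A·v_2 = (100, 19, -2).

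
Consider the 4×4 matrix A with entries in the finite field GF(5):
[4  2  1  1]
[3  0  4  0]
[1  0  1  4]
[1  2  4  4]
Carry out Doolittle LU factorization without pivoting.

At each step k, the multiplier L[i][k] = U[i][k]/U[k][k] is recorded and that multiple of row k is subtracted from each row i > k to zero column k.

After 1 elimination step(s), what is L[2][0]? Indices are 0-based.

Step 1: pivot at (0,0) is 4.
  row1 ← row1 − (2)·row0  ⇒  L[1][0]=2, U row1=(0, 1, 2, 3)
  row2 ← row2 − (4)·row0  ⇒  L[2][0]=4, U row2=(0, 2, 2, 0)
  row3 ← row3 − (4)·row0  ⇒  L[3][0]=4, U row3=(0, 4, 0, 0)

L[2][0] = 4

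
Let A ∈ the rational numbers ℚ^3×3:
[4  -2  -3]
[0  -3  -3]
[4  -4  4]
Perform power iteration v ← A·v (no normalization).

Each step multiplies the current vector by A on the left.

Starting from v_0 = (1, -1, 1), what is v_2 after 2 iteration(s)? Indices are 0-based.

v_2 = (-24, -36, 60)

v_0 = (1, -1, 1).
v_1 = A·v_0 = (3, 0, 12).
v_2 = A·v_1 = (-24, -36, 60).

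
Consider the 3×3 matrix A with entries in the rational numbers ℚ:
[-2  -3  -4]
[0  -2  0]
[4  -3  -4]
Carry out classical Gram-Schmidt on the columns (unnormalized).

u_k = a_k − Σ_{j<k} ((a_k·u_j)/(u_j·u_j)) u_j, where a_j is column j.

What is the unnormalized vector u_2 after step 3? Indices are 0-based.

u_2 = (-96/101, 216/101, -48/101)

Step 1: u_0 = a_0 = (-2, 0, 4).
Step 2: u_1 = a_1 − (-3/10)·u_0 = (-18/5, -2, -9/5).
Step 3: u_2 = a_2 − (-2/5)·u_0 − (108/101)·u_1 = (-96/101, 216/101, -48/101).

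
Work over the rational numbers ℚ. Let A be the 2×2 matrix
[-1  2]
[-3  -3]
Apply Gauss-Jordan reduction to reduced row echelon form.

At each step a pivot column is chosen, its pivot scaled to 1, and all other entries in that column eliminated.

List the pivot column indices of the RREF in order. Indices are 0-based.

pivot columns: 0, 1

step 1: normalize row 0 (÷-1) = (1, -2)
  row 1: subtract -3×row0 = (0, -9)
step 2: normalize row 1 (÷-9) = (0, 1)
  row 0: subtract -2×row1 = (1, 0)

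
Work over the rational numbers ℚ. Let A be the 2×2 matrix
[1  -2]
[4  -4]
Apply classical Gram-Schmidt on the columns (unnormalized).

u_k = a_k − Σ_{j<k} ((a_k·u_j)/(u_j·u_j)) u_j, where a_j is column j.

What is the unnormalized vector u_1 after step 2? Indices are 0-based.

u_1 = (-16/17, 4/17)

Step 1: u_0 = a_0 = (1, 4).
Step 2: u_1 = a_1 − (-18/17)·u_0 = (-16/17, 4/17).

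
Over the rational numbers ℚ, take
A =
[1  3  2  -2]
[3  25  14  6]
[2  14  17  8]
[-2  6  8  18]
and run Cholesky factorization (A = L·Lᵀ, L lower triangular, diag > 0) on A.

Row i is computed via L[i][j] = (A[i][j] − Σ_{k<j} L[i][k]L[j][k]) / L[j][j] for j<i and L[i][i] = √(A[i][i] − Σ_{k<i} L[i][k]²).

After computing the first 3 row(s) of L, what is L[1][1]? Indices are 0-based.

L[1][1] = 4

Step 1: L[0][0] = √(1) = 1.
  L[1][0] = (3) / L[0][0] = 3.
Step 2: L[1][1] = √(16) = 4.
  L[2][0] = (2) / L[0][0] = 2.
  L[2][1] = (8) / L[1][1] = 2.
Step 3: L[2][2] = √(9) = 3.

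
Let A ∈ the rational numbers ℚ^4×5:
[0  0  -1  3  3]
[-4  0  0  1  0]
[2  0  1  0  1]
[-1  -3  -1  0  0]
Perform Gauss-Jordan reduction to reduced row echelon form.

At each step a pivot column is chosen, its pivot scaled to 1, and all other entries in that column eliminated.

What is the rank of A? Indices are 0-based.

rank = 4

step 1: exchange rows 0,1
step 1: normalize row 0 (÷-4) = (1, 0, 0, -1/4, 0)
  row 2: subtract 2×row0 = (0, 0, 1, 1/2, 1)
  row 3: subtract -1×row0 = (0, -3, -1, -1/4, 0)
step 2: exchange rows 1,3
step 2: normalize row 1 (÷-3) = (0, 1, 1/3, 1/12, 0)
step 3: normalize row 2 (÷1) = (0, 0, 1, 1/2, 1)
  row 1: subtract 1/3×row2 = (0, 1, 0, -1/12, -1/3)
  row 3: subtract -1×row2 = (0, 0, 0, 7/2, 4)
step 4: normalize row 3 (÷7/2) = (0, 0, 0, 1, 8/7)
  row 0: subtract -1/4×row3 = (1, 0, 0, 0, 2/7)
  row 1: subtract -1/12×row3 = (0, 1, 0, 0, -5/21)
  row 2: subtract 1/2×row3 = (0, 0, 1, 0, 3/7)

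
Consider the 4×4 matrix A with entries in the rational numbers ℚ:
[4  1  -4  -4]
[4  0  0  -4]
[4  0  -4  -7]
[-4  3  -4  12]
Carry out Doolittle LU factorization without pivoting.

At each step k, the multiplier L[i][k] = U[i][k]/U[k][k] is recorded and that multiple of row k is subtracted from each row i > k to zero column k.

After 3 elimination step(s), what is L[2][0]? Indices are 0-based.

L[2][0] = 1

Step 1: pivot at (0,0) is 4.
  row1 ← row1 − (1)·row0  ⇒  L[1][0]=1, U row1=(0, -1, 4, 0)
  row2 ← row2 − (1)·row0  ⇒  L[2][0]=1, U row2=(0, -1, 0, -3)
  row3 ← row3 − (-1)·row0  ⇒  L[3][0]=-1, U row3=(0, 4, -8, 8)
Step 2: pivot at (1,1) is -1.
  row2 ← row2 − (1)·row1  ⇒  L[2][1]=1, U row2=(0, 0, -4, -3)
  row3 ← row3 − (-4)·row1  ⇒  L[3][1]=-4, U row3=(0, 0, 8, 8)
Step 3: pivot at (2,2) is -4.
  row3 ← row3 − (-2)·row2  ⇒  L[3][2]=-2, U row3=(0, 0, 0, 2)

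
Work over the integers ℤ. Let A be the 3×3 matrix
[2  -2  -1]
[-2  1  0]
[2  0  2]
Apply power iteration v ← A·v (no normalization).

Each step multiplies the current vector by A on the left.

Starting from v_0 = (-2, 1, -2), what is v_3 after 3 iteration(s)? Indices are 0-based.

v_3 = (-22, 33, -68)

v_0 = (-2, 1, -2).
v_1 = A·v_0 = (-4, 5, -8).
v_2 = A·v_1 = (-10, 13, -24).
v_3 = A·v_2 = (-22, 33, -68).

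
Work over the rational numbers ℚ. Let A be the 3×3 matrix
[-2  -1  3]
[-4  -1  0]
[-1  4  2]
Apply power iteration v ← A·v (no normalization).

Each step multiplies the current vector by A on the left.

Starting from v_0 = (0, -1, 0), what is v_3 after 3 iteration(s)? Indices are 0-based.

v_3 = (20, 65, -15)

v_0 = (0, -1, 0).
v_1 = A·v_0 = (1, 1, -4).
v_2 = A·v_1 = (-15, -5, -5).
v_3 = A·v_2 = (20, 65, -15).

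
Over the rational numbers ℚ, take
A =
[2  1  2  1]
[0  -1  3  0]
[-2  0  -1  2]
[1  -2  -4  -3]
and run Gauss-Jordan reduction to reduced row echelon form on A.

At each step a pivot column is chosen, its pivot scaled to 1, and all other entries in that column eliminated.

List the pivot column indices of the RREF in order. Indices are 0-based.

step 1: normalize row 0 (÷2) = (1, 1/2, 1, 1/2)
  row 2: subtract -2×row0 = (0, 1, 1, 3)
  row 3: subtract 1×row0 = (0, -5/2, -5, -7/2)
step 2: normalize row 1 (÷-1) = (0, 1, -3, 0)
  row 0: subtract 1/2×row1 = (1, 0, 5/2, 1/2)
  row 2: subtract 1×row1 = (0, 0, 4, 3)
  row 3: subtract -5/2×row1 = (0, 0, -25/2, -7/2)
step 3: normalize row 2 (÷4) = (0, 0, 1, 3/4)
  row 0: subtract 5/2×row2 = (1, 0, 0, -11/8)
  row 1: subtract -3×row2 = (0, 1, 0, 9/4)
  row 3: subtract -25/2×row2 = (0, 0, 0, 47/8)
step 4: normalize row 3 (÷47/8) = (0, 0, 0, 1)
  row 0: subtract -11/8×row3 = (1, 0, 0, 0)
  row 1: subtract 9/4×row3 = (0, 1, 0, 0)
  row 2: subtract 3/4×row3 = (0, 0, 1, 0)

pivot columns: 0, 1, 2, 3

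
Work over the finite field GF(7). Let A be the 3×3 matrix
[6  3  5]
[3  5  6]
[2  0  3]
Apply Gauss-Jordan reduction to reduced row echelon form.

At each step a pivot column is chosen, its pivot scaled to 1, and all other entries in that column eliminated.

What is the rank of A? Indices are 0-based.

rank = 2

step 1: normalize row 0 (÷6) = (1, 4, 2)
  row 1: subtract 3×row0 = (0, 0, 0)
  row 2: subtract 2×row0 = (0, 6, 6)
step 2: exchange rows 1,2
step 2: normalize row 1 (÷6) = (0, 1, 1)
  row 0: subtract 4×row1 = (1, 0, 5)
skip col 2 (zero from row 2)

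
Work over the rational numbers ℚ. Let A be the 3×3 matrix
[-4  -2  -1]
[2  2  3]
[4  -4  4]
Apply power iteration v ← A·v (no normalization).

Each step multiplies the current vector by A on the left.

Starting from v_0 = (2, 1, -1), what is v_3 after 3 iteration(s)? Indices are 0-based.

v_3 = (-48, -108, -24)

v_0 = (2, 1, -1).
v_1 = A·v_0 = (-9, 3, 0).
v_2 = A·v_1 = (30, -12, -48).
v_3 = A·v_2 = (-48, -108, -24).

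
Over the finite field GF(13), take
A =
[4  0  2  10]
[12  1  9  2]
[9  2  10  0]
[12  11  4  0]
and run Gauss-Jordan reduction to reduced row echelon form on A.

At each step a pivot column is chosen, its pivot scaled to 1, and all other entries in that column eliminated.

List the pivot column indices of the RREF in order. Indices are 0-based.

pivot columns: 0, 1, 2

step 1: normalize row 0 (÷4) = (1, 0, 7, 9)
  row 1: subtract 12×row0 = (0, 1, 3, 11)
  row 2: subtract 9×row0 = (0, 2, 12, 10)
  row 3: subtract 12×row0 = (0, 11, 11, 9)
step 2: normalize row 1 (÷1) = (0, 1, 3, 11)
  row 2: subtract 2×row1 = (0, 0, 6, 1)
  row 3: subtract 11×row1 = (0, 0, 4, 5)
step 3: normalize row 2 (÷6) = (0, 0, 1, 11)
  row 0: subtract 7×row2 = (1, 0, 0, 10)
  row 1: subtract 3×row2 = (0, 1, 0, 4)
  row 3: subtract 4×row2 = (0, 0, 0, 0)
skip col 3 (zero from row 3)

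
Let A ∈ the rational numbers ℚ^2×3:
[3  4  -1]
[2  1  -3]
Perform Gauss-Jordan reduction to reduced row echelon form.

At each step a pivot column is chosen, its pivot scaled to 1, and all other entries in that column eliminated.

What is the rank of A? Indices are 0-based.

pivot(0,0)=3: scale R0 → (1, 4/3, -1/3)
  clear (1,0): R1 −= (2)R0 → (0, -5/3, -7/3)
pivot(1,1)=-5/3: scale R1 → (0, 1, 7/5)
  clear (0,1): R0 −= (4/3)R1 → (1, 0, -11/5)

rank = 2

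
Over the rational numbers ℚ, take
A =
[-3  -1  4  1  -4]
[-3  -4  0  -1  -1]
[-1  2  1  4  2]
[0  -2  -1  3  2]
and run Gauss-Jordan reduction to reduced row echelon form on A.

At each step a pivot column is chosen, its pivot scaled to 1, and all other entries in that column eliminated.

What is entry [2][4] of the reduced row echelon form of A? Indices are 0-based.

M[2][4] = -221/166

[1] R0 /= -3  ⇒  (1, 1/3, -4/3, -1/3, 4/3)
     R1 -= -3·R0  ⇒  (0, -3, -4, -2, 3)
     R2 -= -1·R0  ⇒  (0, 7/3, -1/3, 11/3, 10/3)
[2] R1 /= -3  ⇒  (0, 1, 4/3, 2/3, -1)
     R0 -= 1/3·R1  ⇒  (1, 0, -16/9, -5/9, 5/3)
     R2 -= 7/3·R1  ⇒  (0, 0, -31/9, 19/9, 17/3)
     R3 -= -2·R1  ⇒  (0, 0, 5/3, 13/3, 0)
[3] R2 /= -31/9  ⇒  (0, 0, 1, -19/31, -51/31)
     R0 -= -16/9·R2  ⇒  (1, 0, 0, -51/31, -39/31)
     R1 -= 4/3·R2  ⇒  (0, 1, 0, 46/31, 37/31)
     R3 -= 5/3·R2  ⇒  (0, 0, 0, 166/31, 85/31)
[4] R3 /= 166/31  ⇒  (0, 0, 0, 1, 85/166)
     R0 -= -51/31·R3  ⇒  (1, 0, 0, 0, -69/166)
     R1 -= 46/31·R3  ⇒  (0, 1, 0, 0, 36/83)
     R2 -= -19/31·R3  ⇒  (0, 0, 1, 0, -221/166)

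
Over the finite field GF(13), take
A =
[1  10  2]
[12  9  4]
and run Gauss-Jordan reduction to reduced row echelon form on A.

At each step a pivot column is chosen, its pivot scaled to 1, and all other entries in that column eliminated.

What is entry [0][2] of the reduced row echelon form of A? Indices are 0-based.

step 1: normalize row 0 (÷1) = (1, 10, 2)
  row 1: subtract 12×row0 = (0, 6, 6)
step 2: normalize row 1 (÷6) = (0, 1, 1)
  row 0: subtract 10×row1 = (1, 0, 5)

M[0][2] = 5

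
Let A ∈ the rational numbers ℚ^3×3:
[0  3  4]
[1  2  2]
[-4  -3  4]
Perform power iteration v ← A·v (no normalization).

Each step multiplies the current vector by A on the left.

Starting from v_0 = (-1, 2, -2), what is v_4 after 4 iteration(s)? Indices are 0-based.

v_0 = (-1, 2, -2).
v_1 = A·v_0 = (-2, -1, -10).
v_2 = A·v_1 = (-43, -24, -29).
v_3 = A·v_2 = (-188, -149, 128).
v_4 = A·v_3 = (65, -230, 1711).

v_4 = (65, -230, 1711)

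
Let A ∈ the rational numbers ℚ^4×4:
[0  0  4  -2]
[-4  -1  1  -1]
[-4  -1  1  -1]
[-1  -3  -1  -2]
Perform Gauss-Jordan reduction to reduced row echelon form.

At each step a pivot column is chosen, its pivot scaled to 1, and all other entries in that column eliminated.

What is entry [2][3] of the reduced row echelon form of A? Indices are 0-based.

M[2][3] = -1/2

pivot(0,0): swap R0↔R1
pivot(0,0)=-4: scale R0 → (1, 1/4, -1/4, 1/4)
  clear (2,0): R2 −= (-4)R0 → (0, 0, 0, 0)
  clear (3,0): R3 −= (-1)R0 → (0, -11/4, -5/4, -7/4)
pivot(1,1): swap R1↔R3
pivot(1,1)=-11/4: scale R1 → (0, 1, 5/11, 7/11)
  clear (0,1): R0 −= (1/4)R1 → (1, 0, -4/11, 1/11)
pivot(2,2): swap R2↔R3
pivot(2,2)=4: scale R2 → (0, 0, 1, -1/2)
  clear (0,2): R0 −= (-4/11)R2 → (1, 0, 0, -1/11)
  clear (1,2): R1 −= (5/11)R2 → (0, 1, 0, 19/22)
col 3: no nonzero at/below row 3; advance.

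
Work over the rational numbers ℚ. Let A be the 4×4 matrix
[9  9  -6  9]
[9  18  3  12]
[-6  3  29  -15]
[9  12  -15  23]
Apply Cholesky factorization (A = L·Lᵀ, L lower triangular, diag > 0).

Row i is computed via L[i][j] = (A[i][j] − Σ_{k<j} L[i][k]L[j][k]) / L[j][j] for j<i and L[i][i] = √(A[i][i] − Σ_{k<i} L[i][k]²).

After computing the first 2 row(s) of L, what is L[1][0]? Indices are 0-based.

Step 1: L[0][0] = √(9) = 3.
  L[1][0] = (9) / L[0][0] = 3.
Step 2: L[1][1] = √(9) = 3.

L[1][0] = 3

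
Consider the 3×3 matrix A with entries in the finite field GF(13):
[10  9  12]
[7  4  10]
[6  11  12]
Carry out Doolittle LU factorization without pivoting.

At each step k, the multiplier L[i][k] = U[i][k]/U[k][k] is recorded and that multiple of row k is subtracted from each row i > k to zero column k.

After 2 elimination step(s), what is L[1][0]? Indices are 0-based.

L[1][0] = 2

k=0: U[0][0]=10
  eliminate (1,0): mult=2, new row 1: (0, 12, 12); set L[1][0]=2
  eliminate (2,0): mult=11, new row 2: (0, 3, 10); set L[2][0]=11
k=1: U[1][1]=12
  eliminate (2,1): mult=10, new row 2: (0, 0, 7); set L[2][1]=10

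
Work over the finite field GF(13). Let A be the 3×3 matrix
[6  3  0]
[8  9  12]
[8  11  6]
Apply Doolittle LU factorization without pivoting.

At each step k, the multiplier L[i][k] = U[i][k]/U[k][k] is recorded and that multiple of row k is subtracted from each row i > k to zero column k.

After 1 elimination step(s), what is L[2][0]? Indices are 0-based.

L[2][0] = 10

[col 0] pivot 6
  R1 -= 10*R0 → (0, 5, 12)  (L[1][0] := 10)
  R2 -= 10*R0 → (0, 7, 6)  (L[2][0] := 10)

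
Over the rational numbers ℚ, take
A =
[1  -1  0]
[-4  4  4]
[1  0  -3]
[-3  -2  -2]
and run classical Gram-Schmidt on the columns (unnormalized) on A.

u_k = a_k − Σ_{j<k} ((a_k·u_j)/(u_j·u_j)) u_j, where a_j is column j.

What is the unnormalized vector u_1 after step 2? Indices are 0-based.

u_1 = (-16/27, 64/27, 11/27, -29/9)

Step 1: u_0 = a_0 = (1, -4, 1, -3).
Step 2: u_1 = a_1 − (-11/27)·u_0 = (-16/27, 64/27, 11/27, -29/9).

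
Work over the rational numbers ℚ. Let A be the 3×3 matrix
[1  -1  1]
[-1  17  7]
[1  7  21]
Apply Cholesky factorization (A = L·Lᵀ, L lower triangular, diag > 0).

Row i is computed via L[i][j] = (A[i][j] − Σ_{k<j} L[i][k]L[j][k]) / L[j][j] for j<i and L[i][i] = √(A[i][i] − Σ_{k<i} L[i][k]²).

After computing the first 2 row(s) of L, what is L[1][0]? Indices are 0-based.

L[1][0] = -1

Step 1: L[0][0] = √(1) = 1.
  L[1][0] = (-1) / L[0][0] = -1.
Step 2: L[1][1] = √(16) = 4.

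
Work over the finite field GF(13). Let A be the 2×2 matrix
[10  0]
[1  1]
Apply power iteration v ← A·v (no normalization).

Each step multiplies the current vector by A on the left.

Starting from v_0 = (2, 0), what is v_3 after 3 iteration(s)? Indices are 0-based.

v_3 = (11, 1)

v_0 = (2, 0).
v_1 = A·v_0 = (7, 2).
v_2 = A·v_1 = (5, 9).
v_3 = A·v_2 = (11, 1).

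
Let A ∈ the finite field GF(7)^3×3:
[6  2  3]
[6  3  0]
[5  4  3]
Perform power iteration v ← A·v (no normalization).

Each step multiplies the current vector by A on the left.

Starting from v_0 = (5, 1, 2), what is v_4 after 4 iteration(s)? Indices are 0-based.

v_0 = (5, 1, 2).
v_1 = A·v_0 = (3, 5, 0).
v_2 = A·v_1 = (0, 5, 0).
v_3 = A·v_2 = (3, 1, 6).
v_4 = A·v_3 = (3, 0, 2).

v_4 = (3, 0, 2)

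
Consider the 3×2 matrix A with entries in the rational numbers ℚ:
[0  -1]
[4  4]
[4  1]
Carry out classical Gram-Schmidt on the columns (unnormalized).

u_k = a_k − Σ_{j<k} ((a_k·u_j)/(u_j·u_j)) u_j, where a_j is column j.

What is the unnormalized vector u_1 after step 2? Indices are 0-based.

u_1 = (-1, 3/2, -3/2)

Step 1: u_0 = a_0 = (0, 4, 4).
Step 2: u_1 = a_1 − (5/8)·u_0 = (-1, 3/2, -3/2).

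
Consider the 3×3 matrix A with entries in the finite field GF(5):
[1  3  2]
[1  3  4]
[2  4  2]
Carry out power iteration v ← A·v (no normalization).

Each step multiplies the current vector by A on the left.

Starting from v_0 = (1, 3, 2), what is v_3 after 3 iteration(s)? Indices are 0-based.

v_0 = (1, 3, 2).
v_1 = A·v_0 = (4, 3, 3).
v_2 = A·v_1 = (4, 0, 1).
v_3 = A·v_2 = (1, 3, 0).

v_3 = (1, 3, 0)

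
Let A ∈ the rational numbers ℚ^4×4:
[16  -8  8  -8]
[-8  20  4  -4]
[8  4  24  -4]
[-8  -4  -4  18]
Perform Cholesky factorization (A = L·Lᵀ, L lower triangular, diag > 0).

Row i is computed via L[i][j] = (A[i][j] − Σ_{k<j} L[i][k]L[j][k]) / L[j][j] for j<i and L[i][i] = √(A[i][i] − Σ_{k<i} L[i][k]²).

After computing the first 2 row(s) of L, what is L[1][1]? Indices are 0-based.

Step 1: L[0][0] = √(16) = 4.
  L[1][0] = (-8) / L[0][0] = -2.
Step 2: L[1][1] = √(16) = 4.

L[1][1] = 4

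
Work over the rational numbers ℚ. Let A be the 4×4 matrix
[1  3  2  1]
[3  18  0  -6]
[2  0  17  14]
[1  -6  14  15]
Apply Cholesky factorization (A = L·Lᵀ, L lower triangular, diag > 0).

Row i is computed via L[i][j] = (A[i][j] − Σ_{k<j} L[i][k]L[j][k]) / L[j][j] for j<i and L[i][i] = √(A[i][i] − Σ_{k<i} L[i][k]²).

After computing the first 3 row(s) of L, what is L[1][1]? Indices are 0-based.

L[1][1] = 3

Step 1: L[0][0] = √(1) = 1.
  L[1][0] = (3) / L[0][0] = 3.
Step 2: L[1][1] = √(9) = 3.
  L[2][0] = (2) / L[0][0] = 2.
  L[2][1] = (-6) / L[1][1] = -2.
Step 3: L[2][2] = √(9) = 3.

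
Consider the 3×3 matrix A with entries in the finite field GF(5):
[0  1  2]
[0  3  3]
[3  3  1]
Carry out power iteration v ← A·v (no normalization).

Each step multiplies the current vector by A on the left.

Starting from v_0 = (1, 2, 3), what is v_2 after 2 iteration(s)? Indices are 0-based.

v_2 = (4, 1, 1)

v_0 = (1, 2, 3).
v_1 = A·v_0 = (3, 0, 2).
v_2 = A·v_1 = (4, 1, 1).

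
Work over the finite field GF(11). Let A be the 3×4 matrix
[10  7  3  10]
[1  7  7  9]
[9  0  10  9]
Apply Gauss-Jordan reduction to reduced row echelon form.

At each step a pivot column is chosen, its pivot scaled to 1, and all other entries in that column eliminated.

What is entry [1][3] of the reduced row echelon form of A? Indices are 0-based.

M[1][3] = 6

step 1: normalize row 0 (÷10) = (1, 4, 8, 1)
  row 1: subtract 1×row0 = (0, 3, 10, 8)
  row 2: subtract 9×row0 = (0, 8, 4, 0)
step 2: normalize row 1 (÷3) = (0, 1, 7, 10)
  row 0: subtract 4×row1 = (1, 0, 2, 5)
  row 2: subtract 8×row1 = (0, 0, 3, 8)
step 3: normalize row 2 (÷3) = (0, 0, 1, 10)
  row 0: subtract 2×row2 = (1, 0, 0, 7)
  row 1: subtract 7×row2 = (0, 1, 0, 6)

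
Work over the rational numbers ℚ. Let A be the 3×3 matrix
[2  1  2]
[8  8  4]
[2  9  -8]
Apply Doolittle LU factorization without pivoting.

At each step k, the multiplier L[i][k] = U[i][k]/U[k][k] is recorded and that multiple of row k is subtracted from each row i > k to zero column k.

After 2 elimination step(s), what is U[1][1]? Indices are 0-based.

Step 1: pivot at (0,0) is 2.
  row1 ← row1 − (4)·row0  ⇒  L[1][0]=4, U row1=(0, 4, -4)
  row2 ← row2 − (1)·row0  ⇒  L[2][0]=1, U row2=(0, 8, -10)
Step 2: pivot at (1,1) is 4.
  row2 ← row2 − (2)·row1  ⇒  L[2][1]=2, U row2=(0, 0, -2)

U[1][1] = 4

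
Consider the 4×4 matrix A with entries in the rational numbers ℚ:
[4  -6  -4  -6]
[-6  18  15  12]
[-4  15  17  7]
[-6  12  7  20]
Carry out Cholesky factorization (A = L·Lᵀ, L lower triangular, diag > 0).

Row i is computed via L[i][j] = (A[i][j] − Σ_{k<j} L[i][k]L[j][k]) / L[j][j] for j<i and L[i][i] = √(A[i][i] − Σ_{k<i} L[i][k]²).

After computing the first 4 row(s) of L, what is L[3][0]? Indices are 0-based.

L[3][0] = -3

Step 1: L[0][0] = √(4) = 2.
  L[1][0] = (-6) / L[0][0] = -3.
Step 2: L[1][1] = √(9) = 3.
  L[2][0] = (-4) / L[0][0] = -2.
  L[2][1] = (9) / L[1][1] = 3.
Step 3: L[2][2] = √(4) = 2.
  L[3][0] = (-6) / L[0][0] = -3.
  L[3][1] = (3) / L[1][1] = 1.
  L[3][2] = (-2) / L[2][2] = -1.
Step 4: L[3][3] = √(9) = 3.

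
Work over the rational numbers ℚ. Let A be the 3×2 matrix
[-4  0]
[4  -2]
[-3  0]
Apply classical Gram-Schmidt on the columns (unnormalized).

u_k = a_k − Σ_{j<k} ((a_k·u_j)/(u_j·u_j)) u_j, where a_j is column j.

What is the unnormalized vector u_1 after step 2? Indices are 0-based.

u_1 = (-32/41, -50/41, -24/41)

Step 1: u_0 = a_0 = (-4, 4, -3).
Step 2: u_1 = a_1 − (-8/41)·u_0 = (-32/41, -50/41, -24/41).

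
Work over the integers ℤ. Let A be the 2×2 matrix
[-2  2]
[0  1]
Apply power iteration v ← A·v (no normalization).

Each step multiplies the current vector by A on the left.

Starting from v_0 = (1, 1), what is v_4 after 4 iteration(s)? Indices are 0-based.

v_0 = (1, 1).
v_1 = A·v_0 = (0, 1).
v_2 = A·v_1 = (2, 1).
v_3 = A·v_2 = (-2, 1).
v_4 = A·v_3 = (6, 1).

v_4 = (6, 1)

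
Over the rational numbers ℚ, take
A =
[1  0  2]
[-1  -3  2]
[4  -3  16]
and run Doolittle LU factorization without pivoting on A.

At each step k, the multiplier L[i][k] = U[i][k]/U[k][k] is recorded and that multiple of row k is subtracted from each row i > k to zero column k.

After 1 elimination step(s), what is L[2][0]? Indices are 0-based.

k=0: U[0][0]=1
  eliminate (1,0): mult=-1, new row 1: (0, -3, 4); set L[1][0]=-1
  eliminate (2,0): mult=4, new row 2: (0, -3, 8); set L[2][0]=4

L[2][0] = 4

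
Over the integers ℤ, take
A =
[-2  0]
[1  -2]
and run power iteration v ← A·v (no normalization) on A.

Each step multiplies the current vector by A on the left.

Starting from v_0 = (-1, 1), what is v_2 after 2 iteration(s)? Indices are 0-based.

v_0 = (-1, 1).
v_1 = A·v_0 = (2, -3).
v_2 = A·v_1 = (-4, 8).

v_2 = (-4, 8)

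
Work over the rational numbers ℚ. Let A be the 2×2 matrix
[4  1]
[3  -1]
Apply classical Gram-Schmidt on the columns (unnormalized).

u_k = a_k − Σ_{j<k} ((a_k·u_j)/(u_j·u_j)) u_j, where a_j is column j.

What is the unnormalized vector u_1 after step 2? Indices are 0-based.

Step 1: u_0 = a_0 = (4, 3).
Step 2: u_1 = a_1 − (1/25)·u_0 = (21/25, -28/25).

u_1 = (21/25, -28/25)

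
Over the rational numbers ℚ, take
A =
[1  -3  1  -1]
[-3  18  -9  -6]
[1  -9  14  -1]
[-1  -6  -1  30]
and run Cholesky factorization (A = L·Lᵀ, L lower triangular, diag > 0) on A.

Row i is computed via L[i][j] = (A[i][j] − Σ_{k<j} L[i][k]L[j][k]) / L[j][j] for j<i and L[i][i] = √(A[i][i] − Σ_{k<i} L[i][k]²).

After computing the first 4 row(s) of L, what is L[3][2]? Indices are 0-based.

L[3][2] = -2

Step 1: L[0][0] = √(1) = 1.
  L[1][0] = (-3) / L[0][0] = -3.
Step 2: L[1][1] = √(9) = 3.
  L[2][0] = (1) / L[0][0] = 1.
  L[2][1] = (-6) / L[1][1] = -2.
Step 3: L[2][2] = √(9) = 3.
  L[3][0] = (-1) / L[0][0] = -1.
  L[3][1] = (-9) / L[1][1] = -3.
  L[3][2] = (-6) / L[2][2] = -2.
Step 4: L[3][3] = √(16) = 4.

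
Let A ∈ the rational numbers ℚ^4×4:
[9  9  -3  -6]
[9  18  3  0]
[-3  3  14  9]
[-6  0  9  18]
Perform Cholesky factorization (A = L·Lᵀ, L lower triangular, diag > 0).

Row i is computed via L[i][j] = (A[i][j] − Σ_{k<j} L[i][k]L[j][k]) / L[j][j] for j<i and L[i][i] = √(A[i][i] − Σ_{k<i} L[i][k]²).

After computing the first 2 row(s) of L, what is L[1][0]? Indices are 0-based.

L[1][0] = 3

Step 1: L[0][0] = √(9) = 3.
  L[1][0] = (9) / L[0][0] = 3.
Step 2: L[1][1] = √(9) = 3.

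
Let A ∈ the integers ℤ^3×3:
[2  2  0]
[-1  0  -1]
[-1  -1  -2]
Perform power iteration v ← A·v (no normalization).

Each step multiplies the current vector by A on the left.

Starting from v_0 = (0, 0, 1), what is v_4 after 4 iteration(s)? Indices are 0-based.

v_0 = (0, 0, 1).
v_1 = A·v_0 = (0, -1, -2).
v_2 = A·v_1 = (-2, 2, 5).
v_3 = A·v_2 = (0, -3, -10).
v_4 = A·v_3 = (-6, 10, 23).

v_4 = (-6, 10, 23)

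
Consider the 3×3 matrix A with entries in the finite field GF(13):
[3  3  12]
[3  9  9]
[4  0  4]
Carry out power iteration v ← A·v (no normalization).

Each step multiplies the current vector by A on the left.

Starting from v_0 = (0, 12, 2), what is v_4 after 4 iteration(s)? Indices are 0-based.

v_4 = (12, 10, 1)

v_0 = (0, 12, 2).
v_1 = A·v_0 = (8, 9, 8).
v_2 = A·v_1 = (4, 8, 12).
v_3 = A·v_2 = (11, 10, 12).
v_4 = A·v_3 = (12, 10, 1).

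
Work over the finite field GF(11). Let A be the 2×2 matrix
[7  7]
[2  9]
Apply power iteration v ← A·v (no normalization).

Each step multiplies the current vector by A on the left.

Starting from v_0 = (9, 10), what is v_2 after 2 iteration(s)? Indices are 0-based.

v_0 = (9, 10).
v_1 = A·v_0 = (1, 9).
v_2 = A·v_1 = (4, 6).

v_2 = (4, 6)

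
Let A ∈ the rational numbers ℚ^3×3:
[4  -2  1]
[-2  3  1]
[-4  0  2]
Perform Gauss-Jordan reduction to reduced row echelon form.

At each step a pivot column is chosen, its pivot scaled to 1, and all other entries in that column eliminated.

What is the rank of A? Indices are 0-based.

rank = 3

step 1: normalize row 0 (÷4) = (1, -1/2, 1/4)
  row 1: subtract -2×row0 = (0, 2, 3/2)
  row 2: subtract -4×row0 = (0, -2, 3)
step 2: normalize row 1 (÷2) = (0, 1, 3/4)
  row 0: subtract -1/2×row1 = (1, 0, 5/8)
  row 2: subtract -2×row1 = (0, 0, 9/2)
step 3: normalize row 2 (÷9/2) = (0, 0, 1)
  row 0: subtract 5/8×row2 = (1, 0, 0)
  row 1: subtract 3/4×row2 = (0, 1, 0)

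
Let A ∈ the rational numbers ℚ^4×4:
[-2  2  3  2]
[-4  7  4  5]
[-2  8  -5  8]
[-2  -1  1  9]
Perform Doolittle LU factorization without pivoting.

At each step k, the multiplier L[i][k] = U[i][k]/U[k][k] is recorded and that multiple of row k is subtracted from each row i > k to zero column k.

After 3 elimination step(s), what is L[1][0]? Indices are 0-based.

k=0: U[0][0]=-2
  eliminate (1,0): mult=2, new row 1: (0, 3, -2, 1); set L[1][0]=2
  eliminate (2,0): mult=1, new row 2: (0, 6, -8, 6); set L[2][0]=1
  eliminate (3,0): mult=1, new row 3: (0, -3, -2, 7); set L[3][0]=1
k=1: U[1][1]=3
  eliminate (2,1): mult=2, new row 2: (0, 0, -4, 4); set L[2][1]=2
  eliminate (3,1): mult=-1, new row 3: (0, 0, -4, 8); set L[3][1]=-1
k=2: U[2][2]=-4
  eliminate (3,2): mult=1, new row 3: (0, 0, 0, 4); set L[3][2]=1

L[1][0] = 2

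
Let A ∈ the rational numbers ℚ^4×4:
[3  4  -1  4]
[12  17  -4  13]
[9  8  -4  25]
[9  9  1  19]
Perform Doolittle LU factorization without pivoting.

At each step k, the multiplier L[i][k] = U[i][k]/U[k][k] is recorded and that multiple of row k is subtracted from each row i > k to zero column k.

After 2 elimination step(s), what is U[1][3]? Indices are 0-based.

U[1][3] = -3

[col 0] pivot 3
  R1 -= 4*R0 → (0, 1, 0, -3)  (L[1][0] := 4)
  R2 -= 3*R0 → (0, -4, -1, 13)  (L[2][0] := 3)
  R3 -= 3*R0 → (0, -3, 4, 7)  (L[3][0] := 3)
[col 1] pivot 1
  R2 -= -4*R1 → (0, 0, -1, 1)  (L[2][1] := -4)
  R3 -= -3*R1 → (0, 0, 4, -2)  (L[3][1] := -3)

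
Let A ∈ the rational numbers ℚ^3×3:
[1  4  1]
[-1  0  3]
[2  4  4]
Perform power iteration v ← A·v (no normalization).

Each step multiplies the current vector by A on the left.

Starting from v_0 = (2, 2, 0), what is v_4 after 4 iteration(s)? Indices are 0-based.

v_0 = (2, 2, 0).
v_1 = A·v_0 = (10, -2, 12).
v_2 = A·v_1 = (14, 26, 60).
v_3 = A·v_2 = (178, 166, 372).
v_4 = A·v_3 = (1214, 938, 2508).

v_4 = (1214, 938, 2508)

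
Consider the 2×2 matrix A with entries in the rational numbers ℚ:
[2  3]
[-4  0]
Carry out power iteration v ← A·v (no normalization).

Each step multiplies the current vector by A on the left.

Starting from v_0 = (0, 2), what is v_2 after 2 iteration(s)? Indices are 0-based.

v_2 = (12, -24)

v_0 = (0, 2).
v_1 = A·v_0 = (6, 0).
v_2 = A·v_1 = (12, -24).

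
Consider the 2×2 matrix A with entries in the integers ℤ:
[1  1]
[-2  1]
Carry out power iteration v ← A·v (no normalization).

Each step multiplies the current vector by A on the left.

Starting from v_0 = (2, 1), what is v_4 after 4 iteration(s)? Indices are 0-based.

v_0 = (2, 1).
v_1 = A·v_0 = (3, -3).
v_2 = A·v_1 = (0, -9).
v_3 = A·v_2 = (-9, -9).
v_4 = A·v_3 = (-18, 9).

v_4 = (-18, 9)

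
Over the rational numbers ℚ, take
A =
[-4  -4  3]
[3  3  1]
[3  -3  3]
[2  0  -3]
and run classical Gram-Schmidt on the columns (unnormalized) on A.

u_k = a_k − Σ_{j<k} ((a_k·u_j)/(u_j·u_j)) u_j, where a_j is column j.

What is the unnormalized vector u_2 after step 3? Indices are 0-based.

u_2 = (39/37, 91/37, 39/37, -117/37)

Step 1: u_0 = a_0 = (-4, 3, 3, 2).
Step 2: u_1 = a_1 − (8/19)·u_0 = (-44/19, 33/19, -81/19, -16/19).
Step 3: u_2 = a_2 − (-3/19)·u_0 − (-21/37)·u_1 = (39/37, 91/37, 39/37, -117/37).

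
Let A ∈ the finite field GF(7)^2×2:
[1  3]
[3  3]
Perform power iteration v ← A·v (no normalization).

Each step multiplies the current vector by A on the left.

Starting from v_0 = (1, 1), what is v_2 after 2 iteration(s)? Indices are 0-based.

v_0 = (1, 1).
v_1 = A·v_0 = (4, 6).
v_2 = A·v_1 = (1, 2).

v_2 = (1, 2)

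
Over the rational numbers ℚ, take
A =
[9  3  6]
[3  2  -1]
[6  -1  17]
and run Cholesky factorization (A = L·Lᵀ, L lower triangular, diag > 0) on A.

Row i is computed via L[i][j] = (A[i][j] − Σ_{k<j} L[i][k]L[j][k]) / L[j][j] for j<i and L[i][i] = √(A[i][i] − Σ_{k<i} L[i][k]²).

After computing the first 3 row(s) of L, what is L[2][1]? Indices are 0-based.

Step 1: L[0][0] = √(9) = 3.
  L[1][0] = (3) / L[0][0] = 1.
Step 2: L[1][1] = √(1) = 1.
  L[2][0] = (6) / L[0][0] = 2.
  L[2][1] = (-3) / L[1][1] = -3.
Step 3: L[2][2] = √(4) = 2.

L[2][1] = -3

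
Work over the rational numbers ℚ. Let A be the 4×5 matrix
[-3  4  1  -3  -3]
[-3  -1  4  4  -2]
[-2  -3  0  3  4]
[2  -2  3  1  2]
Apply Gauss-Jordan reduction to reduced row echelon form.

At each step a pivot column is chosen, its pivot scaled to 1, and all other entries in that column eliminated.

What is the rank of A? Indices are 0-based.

rank = 4

step 1: normalize row 0 (÷-3) = (1, -4/3, -1/3, 1, 1)
  row 1: subtract -3×row0 = (0, -5, 3, 7, 1)
  row 2: subtract -2×row0 = (0, -17/3, -2/3, 5, 6)
  row 3: subtract 2×row0 = (0, 2/3, 11/3, -1, 0)
step 2: normalize row 1 (÷-5) = (0, 1, -3/5, -7/5, -1/5)
  row 0: subtract -4/3×row1 = (1, 0, -17/15, -13/15, 11/15)
  row 2: subtract -17/3×row1 = (0, 0, -61/15, -44/15, 73/15)
  row 3: subtract 2/3×row1 = (0, 0, 61/15, -1/15, 2/15)
step 3: normalize row 2 (÷-61/15) = (0, 0, 1, 44/61, -73/61)
  row 0: subtract -17/15×row2 = (1, 0, 0, -3/61, -38/61)
  row 1: subtract -3/5×row2 = (0, 1, 0, -59/61, -56/61)
  row 3: subtract 61/15×row2 = (0, 0, 0, -3, 5)
step 4: normalize row 3 (÷-3) = (0, 0, 0, 1, -5/3)
  row 0: subtract -3/61×row3 = (1, 0, 0, 0, -43/61)
  row 1: subtract -59/61×row3 = (0, 1, 0, 0, -463/183)
  row 2: subtract 44/61×row3 = (0, 0, 1, 0, 1/183)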